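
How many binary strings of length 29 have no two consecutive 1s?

Classify by the final bit: ...0 gives a(n-1) strings, ...01 gives a(n-2) strings. Thus a(n) = a(n-1) + a(n-2) with a(1)=2, a(2)=3.
Building up term by term: a(1)=2, a(2)=3, a(3)=5, a(4)=8, a(5)=13, a(6)=21, a(7)=34, a(8)=55, a(9)=89, a(10)=144, a(11)=233, a(12)=377, a(13)=610, a(14)=987, a(15)=1597, a(16)=2584, a(17)=4181, a(18)=6765, a(19)=10946, a(20)=17711, a(21)=28657, a(22)=46368, a(23)=75025, a(24)=121393, a(25)=196418, a(26)=317811, a(27)=514229, a(28)=832040, a(29)=1346269.

Final answer: 1346269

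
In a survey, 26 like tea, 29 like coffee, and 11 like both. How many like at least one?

|A union B| = |A| + |B| - |A intersect B| = 26 + 29 - 11.

Final answer: 44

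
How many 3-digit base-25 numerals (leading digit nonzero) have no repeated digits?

The leading digit has 24 choices (anything but zero); the next has 24 (anything but the first), then 23, and so on, one fewer each time.
Total: 24 x 24 x 23.

Final answer: 13248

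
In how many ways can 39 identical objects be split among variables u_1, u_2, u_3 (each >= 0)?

Stars and bars with 39 stars and 2 bars:
C(39+3-1, 3-1) = C(41,2).

Final answer: C(41,2) = 820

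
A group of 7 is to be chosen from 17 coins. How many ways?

C(17,7) = 17!/(7! x (17-7)!).

Final answer: C(17,7) = 19448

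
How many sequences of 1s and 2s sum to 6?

Let f(n) count the ways. The last step is size 1 or 2, so f(n) = f(n-1) + f(n-2) with f(1)=1, f(2)=2.
Iterating the recurrence: f(1)=1, f(2)=2, f(3)=3, f(4)=5, f(5)=8, f(6)=13.

Final answer: 13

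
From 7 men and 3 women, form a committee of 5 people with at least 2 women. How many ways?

Sum over valid woman counts:
C(3,2)C(7,3) = 105
C(3,3)C(7,2) = 21
Total: 105 + 21.

Final answer: 126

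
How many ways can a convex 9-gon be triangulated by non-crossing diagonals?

This is a standard Catalan-number count: the answer is C_n. Here n = 9 - 2 = 7.
C_n = (2n)!/(n!(n+1)!), so C_{7} = 14!/(7! x 8!) = C(14,7)/8 = 3432/8.

Final answer: C_{7} = 429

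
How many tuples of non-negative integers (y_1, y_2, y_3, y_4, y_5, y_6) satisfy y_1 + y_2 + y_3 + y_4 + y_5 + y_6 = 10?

Stars and bars with 10 stars and 5 bars:
C(10+6-1, 6-1) = C(15,5).

Final answer: C(15,5) = 3003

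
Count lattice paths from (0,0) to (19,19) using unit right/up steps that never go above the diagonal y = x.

Total monotonic paths to (19,19): C(38,19) = 35345263800.
By the reflection principle, paths that go above the diagonal number C(38,20) = 33578000610.
Valid Dyck paths: 35345263800 - 33578000610.
(Check: C(38,19) - C(38,20) = C(38,19)/20, the Catalan number C_{19}.)

Final answer: C_{19} = 1767263190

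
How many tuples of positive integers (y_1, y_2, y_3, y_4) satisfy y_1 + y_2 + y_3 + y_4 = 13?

Substitute y'_i = y_i - 1 (so y'_i >= 0). Then sum y'_i = 13 - 4 = 9.
Stars and bars: C(9+4-1, 4-1) = C(12,3).

Final answer: C(12,3) = 220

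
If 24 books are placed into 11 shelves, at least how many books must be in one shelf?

By the pigeonhole principle: ceiling(24/11).

Final answer: 3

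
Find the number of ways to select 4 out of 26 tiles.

C(26,4) = 26!/(4! x 22!).

Final answer: \binom{26}{4} = 14950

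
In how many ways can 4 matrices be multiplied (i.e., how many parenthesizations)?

This is a standard Catalan-number count: the answer is C_n. Here n = 4 - 1 = 3.
Using C_0 = 1 and C_(k+1) = C_k x 2(2k+1)/(k+2), build up term by term: C_1=1, C_2=2, C_3=5.

Final answer: C_{3} = 5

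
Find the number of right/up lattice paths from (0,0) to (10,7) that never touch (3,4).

Total paths to (10,7): C(17,7) = 19448.
Paths through (3,4): C(7,4) x C(10,3) = 4200.
Avoiding (3,4): 19448 - 4200.

Final answer: 15248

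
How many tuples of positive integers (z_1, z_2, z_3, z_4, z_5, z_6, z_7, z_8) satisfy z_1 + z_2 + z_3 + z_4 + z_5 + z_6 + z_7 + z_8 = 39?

Substitute z'_i = z_i - 1 (so z'_i >= 0). Then sum z'_i = 39 - 8 = 31.
Stars and bars: C(31+8-1, 8-1) = C(38,7).

Final answer: C(38,7) = 12620256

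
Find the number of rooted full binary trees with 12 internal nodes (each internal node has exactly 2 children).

The structures are counted by the Catalan number C_n. Here n = 12.
C_n = (2n)!/(n!(n+1)!), so C_{12} = 24!/(12! x 13!) = C(24,12)/13 = 2704156/13.

Final answer: C_{12} = 208012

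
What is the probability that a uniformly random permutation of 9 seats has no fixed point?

Derangements satisfy D(n) = (n-1)(D(n-1) + D(n-2)), starting from D(0)=1, D(1)=0.
Building up: D(2)=1, D(3)=2, D(4)=9, D(5)=44, D(6)=265, D(7)=1854, D(8)=14833, D(9)=133496.
Total arrangements: 9! = 362880.
Probability = D(9)/9! = 16687/45360.

Final answer: D(9)/9! = 133496/362880 = 0.367879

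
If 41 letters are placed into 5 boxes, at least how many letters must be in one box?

By the pigeonhole principle: ceiling(41/5).

Final answer: 9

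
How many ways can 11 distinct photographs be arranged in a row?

The number of ways to arrange 11 distinct objects is 11!.

Final answer: 11! = 39916800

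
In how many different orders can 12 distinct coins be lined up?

The number of ways to arrange 12 distinct objects is 12!.

Final answer: 12! = 479001600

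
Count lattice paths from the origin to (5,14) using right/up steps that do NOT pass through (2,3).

Total paths to (5,14): C(19,14) = 11628.
Paths through (2,3): C(5,3) x C(14,11) = 3640.
Avoiding (2,3): 11628 - 3640.

Final answer: 7988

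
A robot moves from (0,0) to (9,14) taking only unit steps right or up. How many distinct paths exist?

Each path has 9 right steps and 14 up steps in some order (23 steps total).
Choose which 14 of the 23 steps are up: C(23,14).

Final answer: C(23,14) = 817190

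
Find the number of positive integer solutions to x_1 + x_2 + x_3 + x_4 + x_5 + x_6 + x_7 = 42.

Substitute x'_i = x_i - 1 (so x'_i >= 0). Then sum x'_i = 42 - 7 = 35.
Stars and bars: C(35+7-1, 7-1) = C(41,6).

Final answer: C(41,6) = 4496388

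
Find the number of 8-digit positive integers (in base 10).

The leading digit cannot be 0 (9 options); the other 7 digits can be anything (10 options each).
Total: 9 x 10^7.

Final answer: 90000000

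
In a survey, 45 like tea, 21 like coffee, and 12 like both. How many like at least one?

|A union B| = |A| + |B| - |A intersect B| = 45 + 21 - 12.

Final answer: 54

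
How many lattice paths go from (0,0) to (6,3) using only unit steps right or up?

Each path has 6 right steps and 3 up steps in some order (9 steps total).
Choose which 3 of the 9 steps are up: C(9,3).

Final answer: C(9,3) = 84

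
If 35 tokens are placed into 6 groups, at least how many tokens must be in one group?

By the pigeonhole principle: ceiling(35/6).

Final answer: 6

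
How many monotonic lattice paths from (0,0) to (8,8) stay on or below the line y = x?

Total monotonic paths to (8,8): C(16,8) = 12870.
Paths that cross above y=x (reflection bijection): C(16,9) = 11440.
Valid Dyck paths: 12870 - 11440.
(This is the Catalan number C_{8}.)

Final answer: C_{8} = 1430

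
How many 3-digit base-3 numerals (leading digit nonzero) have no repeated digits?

First digit: 2 (nonzero). Second: 2 (not first). Third: 1, etc.
Total: 2 x 2 x 1.

Final answer: 4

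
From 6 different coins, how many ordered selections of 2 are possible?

P(6,2) = 6!/(6-2)! = 6!/4!.

Final answer: P(6,2) = 30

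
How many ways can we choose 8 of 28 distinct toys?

C(28,8) = 28!/(8! x 20!).

Final answer: \binom{28}{8} = 3108105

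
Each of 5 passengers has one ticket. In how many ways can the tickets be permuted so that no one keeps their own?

D(n) = (n-1)(D(n-1) + D(n-2)), D(0)=1, D(1)=0.
D(2) = 1 x (0 + 1) = 1
D(3) = 2 x (1 + 0) = 2
D(4) = 3 x (2 + 1) = 9
D(5) = 4 x (D(4) + D(3)) = 4 x (9 + 2)

Final answer: D(5) = 44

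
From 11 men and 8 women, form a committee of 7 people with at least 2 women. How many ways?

Sum over valid woman counts:
C(8,2)C(11,5) = 12936
C(8,3)C(11,4) = 18480
C(8,4)C(11,3) = 11550
C(8,5)C(11,2) = 3080
C(8,6)C(11,1) = 308
C(8,7)C(11,0) = 8
Total: 12936 + 18480 + 11550 + 3080 + 308 + 8.

Final answer: 46362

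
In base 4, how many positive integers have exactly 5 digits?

Leading digit: 3 options (nonzero). Other 4 digit(s): 4 options each.
Total: 3 x 4^4.

Final answer: 768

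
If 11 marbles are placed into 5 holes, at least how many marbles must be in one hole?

By the pigeonhole principle: ceiling(11/5).

Final answer: 3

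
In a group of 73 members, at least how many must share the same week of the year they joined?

There are 52 possible values for week of the year they joined. With 73 members and 52 categories, by pigeonhole: ceiling(73/52).

Final answer: 2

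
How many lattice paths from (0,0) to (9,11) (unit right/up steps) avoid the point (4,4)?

Total paths to (9,11): C(20,11) = 167960.
Paths through (4,4): C(8,4) x C(12,7) = 55440.
Avoiding (4,4): 167960 - 55440.

Final answer: 112520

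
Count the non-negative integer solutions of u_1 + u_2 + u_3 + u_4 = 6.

Stars and bars with 6 stars and 3 bars:
C(6+4-1, 4-1) = C(9,3).

Final answer: C(9,3) = 84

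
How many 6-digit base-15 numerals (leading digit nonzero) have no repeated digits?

First digit: 14 (nonzero). Second: 14 (not first). Third: 13, etc.
Total: 14 x 14 x 13 x 12 x 11 x 10.

Final answer: 3363360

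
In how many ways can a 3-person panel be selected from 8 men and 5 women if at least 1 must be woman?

Sum over valid woman counts:
C(5,1)C(8,2) = 140
C(5,2)C(8,1) = 80
C(5,3)C(8,0) = 10
Total: 140 + 80 + 10.

Final answer: 230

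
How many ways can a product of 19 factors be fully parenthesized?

The structures are counted by the Catalan number C_n. Here n = 19 - 1 = 18.
C_n = C(2n,n) - C(2n,n+1), so C_{18} = C(36,18) - C(36,19) = 9075135300 - 8597496600.

Final answer: C_{18} = 477638700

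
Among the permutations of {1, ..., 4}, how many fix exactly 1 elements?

Choose which 1 elements are fixed: C(4,1) = 4.
Derange the remaining 3 using D(j) = (j-1)(D(j-1) + D(j-2)), D(0)=1, D(1)=0: D(2)=1, D(3)=2.
Total: 4 x 2.

Final answer: C(4,1) D(3) = 8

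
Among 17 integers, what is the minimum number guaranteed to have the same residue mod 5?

There are 5 possible values for residue mod 5. With 17 integers and 5 categories, by pigeonhole: ceiling(17/5).

Final answer: 4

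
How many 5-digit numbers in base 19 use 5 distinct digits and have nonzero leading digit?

The leading digit has 18 choices (anything but zero); the next has 18 (anything but the first), then 17, and so on, one fewer each time.
Total: 18 x 18 x 17 x 16 x 15.

Final answer: 1321920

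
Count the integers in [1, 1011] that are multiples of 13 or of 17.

Multiples of 13: 77. Multiples of 17: 59. Of both (lcm=221): 4.
By inclusion-exclusion: 77 + 59 - 4.

Final answer: 132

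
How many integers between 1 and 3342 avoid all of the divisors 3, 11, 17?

|div by 3|=1114, |div by 11|=303, |div by 17|=196.
|div by 3&11|=101, |div by 3&17|=65, |div by 11&17|=17, |div by all|=5.
By inclusion-exclusion, divisible by at least one: 1114+303+196-101-65-17+5 = 1435.
Not divisible by any: 3342 - 1435.

Final answer: 1907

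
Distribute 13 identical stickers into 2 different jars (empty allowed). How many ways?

Stars and bars: C(n+k-1, k-1) = C(14,1).

Final answer: C(14,1) = 14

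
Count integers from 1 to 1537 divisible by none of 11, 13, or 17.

|div by 11|=139, |div by 13|=118, |div by 17|=90.
|div by 11&13|=10, |div by 11&17|=8, |div by 13&17|=6, |div by all|=0.
By inclusion-exclusion, divisible by at least one: 139+118+90-10-8-6+0 = 323.
Not divisible by any: 1537 - 323.

Final answer: 1214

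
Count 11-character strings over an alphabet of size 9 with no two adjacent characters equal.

First character: 9 choices. Each subsequent: 8 choices (must differ from the previous one).
Total: 9 x 8^10.

Final answer: 9 x 8^{10} = 9663676416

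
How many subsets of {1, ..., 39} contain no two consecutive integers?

Let a(n) count such subsets of {1, ..., n}. Either n is excluded (a(n-1) ways) or n is included, forcing n-1 out (a(n-2) ways), so a(n) = a(n-1) + a(n-2) with a(1)=2, a(2)=3.
Computing successive values: a(1)=2, a(2)=3, a(3)=5, a(4)=8, a(5)=13, a(6)=21, a(7)=34, a(8)=55, a(9)=89, a(10)=144, a(11)=233, a(12)=377, a(13)=610, a(14)=987, a(15)=1597, a(16)=2584, a(17)=4181, a(18)=6765, a(19)=10946, a(20)=17711, a(21)=28657, a(22)=46368, a(23)=75025, a(24)=121393, a(25)=196418, a(26)=317811, a(27)=514229, a(28)=832040, a(29)=1346269, a(30)=2178309, a(31)=3524578, a(32)=5702887, a(33)=9227465, a(34)=14930352, a(35)=24157817, a(36)=39088169, a(37)=63245986, a(38)=102334155, a(39)=165580141.

Final answer: 165580141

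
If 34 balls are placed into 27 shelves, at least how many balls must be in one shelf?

By the pigeonhole principle: ceiling(34/27).

Final answer: 2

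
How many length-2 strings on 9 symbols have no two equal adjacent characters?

First character: 9 choices. Each subsequent: 8 choices (must differ from the previous one).
Total: 9 x 8^1.

Final answer: 9 x 8^{1} = 72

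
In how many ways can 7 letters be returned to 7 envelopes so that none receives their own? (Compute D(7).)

Use the recurrence D(n) = (n-1)(D(n-1) + D(n-2)) with D(0)=1, D(1)=0.
D(2) = 1 x (0 + 1) = 1
D(3) = 2 x (1 + 0) = 2
D(4) = 3 x (2 + 1) = 9
D(5) = 4 x (9 + 2) = 44
D(6) = 5 x (44 + 9) = 265
D(7) = 6 x (D(6) + D(5)) = 6 x (265 + 44)

Final answer: D(7) = 1854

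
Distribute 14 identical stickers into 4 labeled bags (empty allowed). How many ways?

Stars and bars: C(n+k-1, k-1) = C(17,3).

Final answer: C(17,3) = 680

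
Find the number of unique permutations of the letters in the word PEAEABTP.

Letters (A:2, B:1, E:2, P:2, T:1). Total letters: 8.
Permutations = 8!/(2! x 2! x 2!).

Final answer: 5040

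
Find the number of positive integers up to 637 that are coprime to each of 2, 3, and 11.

|div by 2|=318, |div by 3|=212, |div by 11|=57.
|div by 2&3|=106, |div by 2&11|=28, |div by 3&11|=19, |div by all|=9.
By inclusion-exclusion, divisible by at least one: 318+212+57-106-28-19+9 = 443.
Not divisible by any: 637 - 443.

Final answer: 194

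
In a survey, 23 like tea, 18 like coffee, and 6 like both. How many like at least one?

|A union B| = |A| + |B| - |A intersect B| = 23 + 18 - 6.

Final answer: 35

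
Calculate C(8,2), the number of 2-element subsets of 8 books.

C(8,2) = 8!/(2! x (8-2)!).

Final answer: C(8,2) = 28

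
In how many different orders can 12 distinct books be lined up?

The number of ways to arrange 12 distinct objects is 12!.

Final answer: 12! = 479001600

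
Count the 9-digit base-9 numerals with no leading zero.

In base 9, the leading digit has 8 choices (1..8); each of the remaining 8 digits has 9 choices.
Total: 8 x 9^8.

Final answer: 344373768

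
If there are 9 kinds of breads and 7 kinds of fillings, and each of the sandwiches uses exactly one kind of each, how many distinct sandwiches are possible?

By the multiplication principle: 9 x 7.

Final answer: 63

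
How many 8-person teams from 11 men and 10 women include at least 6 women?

Sum over valid woman counts:
C(10,6)C(11,2) = 11550
C(10,7)C(11,1) = 1320
C(10,8)C(11,0) = 45
Total: 11550 + 1320 + 45.

Final answer: 12915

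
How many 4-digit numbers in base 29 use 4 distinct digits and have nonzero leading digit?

First digit: 28 (nonzero). Second: 28 (not first). Third: 27, etc.
Total: 28 x 28 x 27 x 26.

Final answer: 550368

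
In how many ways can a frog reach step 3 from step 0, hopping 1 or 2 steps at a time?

Condition on the final move: it is a 1-step (f(n-1) ways to get there) or a 2-step (f(n-2) ways), so f(n) = f(n-1) + f(n-2), with f(1)=1, f(2)=2.
Computing successive values: f(1)=1, f(2)=2, f(3)=3.

Final answer: 3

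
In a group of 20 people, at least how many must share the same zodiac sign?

There are 12 possible values for zodiac sign. With 20 people and 12 categories, by pigeonhole: ceiling(20/12).

Final answer: 2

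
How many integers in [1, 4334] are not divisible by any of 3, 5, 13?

|div by 3|=1444, |div by 5|=866, |div by 13|=333.
|div by 3&5|=288, |div by 3&13|=111, |div by 5&13|=66, |div by all|=22.
By inclusion-exclusion, divisible by at least one: 1444+866+333-288-111-66+22 = 2200.
Not divisible by any: 4334 - 2200.

Final answer: 2134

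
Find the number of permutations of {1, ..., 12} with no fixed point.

Use the recurrence D(n) = (n-1)(D(n-1) + D(n-2)) with D(0)=1, D(1)=0.
D(2) = 1 x (0 + 1) = 1
D(3) = 2 x (1 + 0) = 2
D(4) = 3 x (2 + 1) = 9
D(5) = 4 x (9 + 2) = 44
D(6) = 5 x (44 + 9) = 265
D(7) = 6 x (265 + 44) = 1854
D(8) = 7 x (1854 + 265) = 14833
D(9) = 8 x (14833 + 1854) = 133496
D(10) = 9 x (133496 + 14833) = 1334961
D(11) = 10 x (1334961 + 133496) = 14684570
D(12) = 11 x (D(11) + D(10)) = 11 x (14684570 + 1334961)

Final answer: D(12) = 176214841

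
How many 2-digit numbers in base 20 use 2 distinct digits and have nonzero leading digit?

First digit: 19 (nonzero). Second: 19 (not first). Third: 18, etc.
Total: 19 x 19.

Final answer: 361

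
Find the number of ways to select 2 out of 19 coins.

C(19,2) = 19!/(2! x (19-2)!).

Final answer: C(19,2) = 171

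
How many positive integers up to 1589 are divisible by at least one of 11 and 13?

Multiples of 11: 144. Multiples of 13: 122. Of both (lcm=143): 11.
By inclusion-exclusion: 144 + 122 - 11.

Final answer: 255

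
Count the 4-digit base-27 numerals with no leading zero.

These are the integers in [27^3, 27^4), so the count is 27^4 - 27^3 = 26 x 27^3.

Final answer: 511758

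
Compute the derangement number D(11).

Derangements satisfy D(n) = (n-1)(D(n-1) + D(n-2)), starting from D(0)=1, D(1)=0.
Building up: D(2)=1, D(3)=2, D(4)=9, D(5)=44, D(6)=265, D(7)=1854, D(8)=14833, D(9)=133496, D(10)=1334961.
D(11) = 10 x (D(10) + D(9)) = 10 x (1334961 + 133496).

Final answer: D(11) = 14684570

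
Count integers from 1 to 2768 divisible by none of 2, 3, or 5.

|div by 2|=1384, |div by 3|=922, |div by 5|=553.
|div by 2&3|=461, |div by 2&5|=276, |div by 3&5|=184, |div by all|=92.
By inclusion-exclusion, divisible by at least one: 1384+922+553-461-276-184+92 = 2030.
Not divisible by any: 2768 - 2030.

Final answer: 738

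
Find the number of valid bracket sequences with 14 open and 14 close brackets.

This is a standard Catalan-number count: the answer is C_n. Here n = 14 (pairs).
C_n = C(2n,n)/(n+1), so C_{14} = C(28,14)/15 = 40116600/15.

Final answer: C_{14} = 2674440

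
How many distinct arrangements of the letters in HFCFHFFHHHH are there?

Letters (C:1, F:4, H:6). Total letters: 11.
Permutations = 11!/(6! x 4!).

Final answer: 2310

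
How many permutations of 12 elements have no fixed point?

Derangements satisfy D(n) = (n-1)(D(n-1) + D(n-2)), starting from D(0)=1, D(1)=0.
D(2) = 1 x (0 + 1) = 1
D(3) = 2 x (1 + 0) = 2
D(4) = 3 x (2 + 1) = 9
D(5) = 4 x (9 + 2) = 44
D(6) = 5 x (44 + 9) = 265
D(7) = 6 x (265 + 44) = 1854
D(8) = 7 x (1854 + 265) = 14833
D(9) = 8 x (14833 + 1854) = 133496
D(10) = 9 x (133496 + 14833) = 1334961
D(11) = 10 x (1334961 + 133496) = 14684570
D(12) = 11 x (D(11) + D(10)) = 11 x (14684570 + 1334961)

Final answer: D(12) = 176214841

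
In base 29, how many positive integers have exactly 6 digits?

In base 29, the leading digit has 28 choices (1..28); each of the remaining 5 digits has 29 choices.
Total: 28 x 29^5.

Final answer: 574312172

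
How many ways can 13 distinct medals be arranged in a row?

The number of ways to arrange 13 distinct objects is 13!.

Final answer: 13! = 6227020800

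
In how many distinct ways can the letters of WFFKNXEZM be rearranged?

Letters (E:1, F:2, K:1, M:1, N:1, W:1, X:1, Z:1). Total letters: 9.
Permutations = 9!/(2!).

Final answer: 181440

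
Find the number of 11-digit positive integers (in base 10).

These are the integers in [10^10, 10^11), so the count is 10^11 - 10^10 = 9 x 10^10.

Final answer: 90000000000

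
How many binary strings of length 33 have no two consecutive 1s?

Let a(n) count valid strings. If the last bit is 0 the prefix is any valid string of length n-1; if it is 1 the string must end in 01 with a valid prefix of length n-2. So a(n) = a(n-1) + a(n-2), a(1)=2, a(2)=3.
Computing successive values: a(1)=2, a(2)=3, a(3)=5, a(4)=8, a(5)=13, a(6)=21, a(7)=34, a(8)=55, a(9)=89, a(10)=144, a(11)=233, a(12)=377, a(13)=610, a(14)=987, a(15)=1597, a(16)=2584, a(17)=4181, a(18)=6765, a(19)=10946, a(20)=17711, a(21)=28657, a(22)=46368, a(23)=75025, a(24)=121393, a(25)=196418, a(26)=317811, a(27)=514229, a(28)=832040, a(29)=1346269, a(30)=2178309, a(31)=3524578, a(32)=5702887, a(33)=9227465.

Final answer: 9227465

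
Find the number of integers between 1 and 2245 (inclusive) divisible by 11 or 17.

Multiples of 11: 204. Multiples of 17: 132. Of both (lcm=187): 12.
By inclusion-exclusion: 204 + 132 - 12.

Final answer: 324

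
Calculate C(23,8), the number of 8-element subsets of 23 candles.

C(23,8) = 23!/(8! x 15!).

Final answer: \binom{23}{8} = 490314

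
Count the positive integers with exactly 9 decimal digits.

First digit: 9 choices (1-9). Each of the remaining 8 digits: 10 choices.
Total: 9 x 10^8.

Final answer: 900000000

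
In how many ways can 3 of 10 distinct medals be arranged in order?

P(10,3) = 10!/(10-3)! = 10!/7!.

Final answer: P(10,3) = 720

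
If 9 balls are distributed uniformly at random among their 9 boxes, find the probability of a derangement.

D(n) = (n-1)(D(n-1) + D(n-2)), D(0)=1, D(1)=0.
Building up: D(2)=1, D(3)=2, D(4)=9, D(5)=44, D(6)=265, D(7)=1854, D(8)=14833, D(9)=133496.
Total arrangements: 9! = 362880.
Probability = D(9)/9! = 16687/45360.

Final answer: D(9)/9! = 133496/362880 = 0.367879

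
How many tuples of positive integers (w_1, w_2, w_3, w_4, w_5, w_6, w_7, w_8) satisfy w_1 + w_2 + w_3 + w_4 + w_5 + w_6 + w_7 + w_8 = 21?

Substitute w'_i = w_i - 1 (so w'_i >= 0). Then sum w'_i = 21 - 8 = 13.
Stars and bars: C(13+8-1, 8-1) = C(20,7).

Final answer: C(20,7) = 77520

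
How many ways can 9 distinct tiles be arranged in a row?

The number of ways to arrange 9 distinct objects is 9!.

Final answer: 9! = 362880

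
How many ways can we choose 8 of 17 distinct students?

C(17,8) = 17!/(8! x (17-8)!).

Final answer: C(17,8) = 24310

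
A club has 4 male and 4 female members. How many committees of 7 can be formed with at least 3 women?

Sum over valid woman counts:
C(4,3)C(4,4) = 4
C(4,4)C(4,3) = 4
Total: 4 + 4.

Final answer: 8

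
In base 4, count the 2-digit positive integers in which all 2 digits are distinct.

First digit: 3 (nonzero). Second: 3 (not first). Third: 2, etc.
Total: 3 x 3.

Final answer: 9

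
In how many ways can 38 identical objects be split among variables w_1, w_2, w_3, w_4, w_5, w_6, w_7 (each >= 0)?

Stars and bars with 38 stars and 6 bars:
C(38+7-1, 7-1) = C(44,6).

Final answer: C(44,6) = 7059052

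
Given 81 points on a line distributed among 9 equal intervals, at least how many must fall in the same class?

By pigeonhole with 81 objects and 9 categories: ceiling(81/9).

Final answer: 9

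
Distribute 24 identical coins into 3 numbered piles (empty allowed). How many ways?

Stars and bars: C(n+k-1, k-1) = C(26,2).

Final answer: C(26,2) = 325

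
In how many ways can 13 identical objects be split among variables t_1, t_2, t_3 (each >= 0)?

Stars and bars with 13 stars and 2 bars:
C(13+3-1, 3-1) = C(15,2).

Final answer: C(15,2) = 105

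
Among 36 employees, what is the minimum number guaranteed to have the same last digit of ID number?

There are 10 possible values for last digit of ID number. With 36 employees and 10 categories, by pigeonhole: ceiling(36/10).

Final answer: 4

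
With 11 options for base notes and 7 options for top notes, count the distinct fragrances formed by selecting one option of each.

By the multiplication principle: 11 x 7.

Final answer: 77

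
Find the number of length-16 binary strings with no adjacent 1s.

Classify by the final bit: ...0 gives a(n-1) strings, ...01 gives a(n-2) strings. Thus a(n) = a(n-1) + a(n-2) with a(1)=2, a(2)=3.
Computing successive values: a(1)=2, a(2)=3, a(3)=5, a(4)=8, a(5)=13, a(6)=21, a(7)=34, a(8)=55, a(9)=89, a(10)=144, a(11)=233, a(12)=377, a(13)=610, a(14)=987, a(15)=1597, a(16)=2584.

Final answer: 2584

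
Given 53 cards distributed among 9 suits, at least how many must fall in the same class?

By pigeonhole with 53 objects and 9 categories: ceiling(53/9).

Final answer: 6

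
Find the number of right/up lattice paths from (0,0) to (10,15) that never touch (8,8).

Total paths to (10,15): C(25,15) = 3268760.
Paths through (8,8): C(16,8) x C(9,7) = 463320.
Avoiding (8,8): 3268760 - 463320.

Final answer: 2805440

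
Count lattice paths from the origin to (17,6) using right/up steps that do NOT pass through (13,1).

Total paths to (17,6): C(23,6) = 100947.
Paths through (13,1): C(14,1) x C(9,5) = 1764.
Avoiding (13,1): 100947 - 1764.

Final answer: 99183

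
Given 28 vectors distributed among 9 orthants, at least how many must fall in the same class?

By pigeonhole with 28 objects and 9 categories: ceiling(28/9).

Final answer: 4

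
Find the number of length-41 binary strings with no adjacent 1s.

Classify by the final bit: ...0 gives a(n-1) strings, ...01 gives a(n-2) strings. Thus a(n) = a(n-1) + a(n-2) with a(1)=2, a(2)=3.
Iterating the recurrence: a(1)=2, a(2)=3, a(3)=5, a(4)=8, a(5)=13, a(6)=21, a(7)=34, a(8)=55, a(9)=89, a(10)=144, a(11)=233, a(12)=377, a(13)=610, a(14)=987, a(15)=1597, a(16)=2584, a(17)=4181, a(18)=6765, a(19)=10946, a(20)=17711, a(21)=28657, a(22)=46368, a(23)=75025, a(24)=121393, a(25)=196418, a(26)=317811, a(27)=514229, a(28)=832040, a(29)=1346269, a(30)=2178309, a(31)=3524578, a(32)=5702887, a(33)=9227465, a(34)=14930352, a(35)=24157817, a(36)=39088169, a(37)=63245986, a(38)=102334155, a(39)=165580141, a(40)=267914296, a(41)=433494437.

Final answer: 433494437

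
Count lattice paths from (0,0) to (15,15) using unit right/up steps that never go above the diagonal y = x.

Total monotonic paths to (15,15): C(30,15) = 155117520.
Paths that cross above y=x (reflection bijection): C(30,16) = 145422675.
Valid Dyck paths: 155117520 - 145422675.
(Equivalently, C_{15} = C(30,15)/16 = 155117520/16.)

Final answer: C_{15} = 9694845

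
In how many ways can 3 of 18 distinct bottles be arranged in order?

P(18,3) = 18!/(18-3)! = 18!/15!.

Final answer: P(18,3) = 4896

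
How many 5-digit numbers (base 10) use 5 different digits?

First digit: 9 (not 0). Second: 9 (not first). Third: 8, etc.
Total: 9 x 9 x 8 x 7 x 6.

Final answer: 27216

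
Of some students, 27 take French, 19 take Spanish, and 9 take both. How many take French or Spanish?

|A union B| = |A| + |B| - |A intersect B| = 27 + 19 - 9.

Final answer: 37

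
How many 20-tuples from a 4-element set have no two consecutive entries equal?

First character: 4 choices. Each subsequent: 3 choices (must differ from the previous one).
Total: 4 x 3^19.

Final answer: 4 x 3^{19} = 4649045868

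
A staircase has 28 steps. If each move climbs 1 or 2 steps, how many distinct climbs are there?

Let f(n) count the ways. The last step is size 1 or 2, so f(n) = f(n-1) + f(n-2) with f(1)=1, f(2)=2.
Building up term by term: f(1)=1, f(2)=2, f(3)=3, f(4)=5, f(5)=8, f(6)=13, f(7)=21, f(8)=34, f(9)=55, f(10)=89, f(11)=144, f(12)=233, f(13)=377, f(14)=610, f(15)=987, f(16)=1597, f(17)=2584, f(18)=4181, f(19)=6765, f(20)=10946, f(21)=17711, f(22)=28657, f(23)=46368, f(24)=75025, f(25)=121393, f(26)=196418, f(27)=317811, f(28)=514229.

Final answer: 514229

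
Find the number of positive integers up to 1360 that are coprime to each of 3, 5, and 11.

|div by 3|=453, |div by 5|=272, |div by 11|=123.
|div by 3&5|=90, |div by 3&11|=41, |div by 5&11|=24, |div by all|=8.
By inclusion-exclusion, divisible by at least one: 453+272+123-90-41-24+8 = 701.
Not divisible by any: 1360 - 701.

Final answer: 659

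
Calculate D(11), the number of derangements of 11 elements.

Derangements satisfy D(n) = (n-1)(D(n-1) + D(n-2)), starting from D(0)=1, D(1)=0.
Building up: D(2)=1, D(3)=2, D(4)=9, D(5)=44, D(6)=265, D(7)=1854, D(8)=14833, D(9)=133496, D(10)=1334961.
D(11) = 10 x (D(10) + D(9)) = 10 x (1334961 + 133496).

Final answer: D(11) = 14684570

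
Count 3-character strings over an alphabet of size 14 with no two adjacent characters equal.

Let g(n) count such strings. g(1) = 14, and each valid string of length n-1 extends in 13 ways (any symbol but the last), so g(n) = 13 g(n-1).
Total: g(3) = 14 x 13^2.

Final answer: 14 x 13^{2} = 2366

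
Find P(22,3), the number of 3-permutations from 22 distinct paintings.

P(22,3) = 22!/(22-3)! = 22!/19!.

Final answer: P(22,3) = 9240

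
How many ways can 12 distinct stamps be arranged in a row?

The number of ways to arrange 12 distinct objects is 12!.

Final answer: 12! = 479001600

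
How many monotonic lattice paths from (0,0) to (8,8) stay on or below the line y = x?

Total monotonic paths to (8,8): C(16,8) = 12870.
Paths that cross above y=x (reflection bijection): C(16,9) = 11440.
Valid Dyck paths: 12870 - 11440.
(These counts are the Catalan numbers.)

Final answer: C_{8} = 1430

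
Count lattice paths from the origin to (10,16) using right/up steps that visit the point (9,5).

Paths (0,0)->(9,5): C(14,5) = 2002.
Paths (9,5)->(10,16): C(12,11) = 12.
By multiplication principle: 2002 x 12.

Final answer: 24024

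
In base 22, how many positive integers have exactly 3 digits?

In base 22, the leading digit has 21 choices (1..21); each of the remaining 2 digits has 22 choices.
Total: 21 x 22^2.

Final answer: 10164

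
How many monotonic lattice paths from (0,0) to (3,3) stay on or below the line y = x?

Total monotonic paths to (3,3): C(6,3) = 20.
Paths that cross above y=x (reflection bijection): C(6,4) = 15.
Valid Dyck paths: 20 - 15.
(These counts are the Catalan numbers.)

Final answer: C_{3} = 5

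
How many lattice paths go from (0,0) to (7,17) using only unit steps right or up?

Each path has 7 right steps and 17 up steps in some order (24 steps total).
Choose which 17 of the 24 steps are up: C(24,17).

Final answer: C(24,17) = 346104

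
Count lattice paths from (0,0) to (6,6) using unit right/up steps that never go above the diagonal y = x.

Total monotonic paths to (6,6): C(12,6) = 924.
Paths that cross above y=x (reflection bijection): C(12,7) = 792.
Valid Dyck paths: 924 - 792.
(Check: C(12,6) - C(12,7) = C(12,6)/7, the Catalan number C_{6}.)

Final answer: C_{6} = 132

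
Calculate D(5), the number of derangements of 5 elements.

Use the recurrence D(n) = (n-1)(D(n-1) + D(n-2)) with D(0)=1, D(1)=0.
D(2) = 1 x (0 + 1) = 1
D(3) = 2 x (1 + 0) = 2
D(4) = 3 x (2 + 1) = 9
D(5) = 4 x (D(4) + D(3)) = 4 x (9 + 2)

Final answer: D(5) = 44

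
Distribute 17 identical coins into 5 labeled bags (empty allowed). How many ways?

Stars and bars: C(n+k-1, k-1) = C(21,4).

Final answer: C(21,4) = 5985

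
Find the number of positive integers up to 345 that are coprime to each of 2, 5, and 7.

|div by 2|=172, |div by 5|=69, |div by 7|=49.
|div by 2&5|=34, |div by 2&7|=24, |div by 5&7|=9, |div by all|=4.
By inclusion-exclusion, divisible by at least one: 172+69+49-34-24-9+4 = 227.
Not divisible by any: 345 - 227.

Final answer: 118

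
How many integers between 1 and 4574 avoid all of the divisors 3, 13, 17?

|div by 3|=1524, |div by 13|=351, |div by 17|=269.
|div by 3&13|=117, |div by 3&17|=89, |div by 13&17|=20, |div by all|=6.
By inclusion-exclusion, divisible by at least one: 1524+351+269-117-89-20+6 = 1924.
Not divisible by any: 4574 - 1924.

Final answer: 2650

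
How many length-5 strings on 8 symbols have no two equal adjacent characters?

First character: 8 choices. Each subsequent: 7 choices (must differ from the previous one).
Total: 8 x 7^4.

Final answer: 8 x 7^{4} = 19208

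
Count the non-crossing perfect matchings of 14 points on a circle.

The structures are counted by the Catalan number C_n. Here n = 14/2 = 7.
C_n = C(2n,n)/(n+1), so C_{7} = C(14,7)/8 = 3432/8.

Final answer: C_{7} = 429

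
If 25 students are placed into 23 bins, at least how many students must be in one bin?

By the pigeonhole principle: ceiling(25/23).

Final answer: 2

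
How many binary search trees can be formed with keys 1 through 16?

This is counted by the nth Catalan number C_n. Here n = 16.
C_n = (2n)!/(n!(n+1)!), so C_{16} = 32!/(16! x 17!) = C(32,16)/17 = 601080390/17.

Final answer: C_{16} = 35357670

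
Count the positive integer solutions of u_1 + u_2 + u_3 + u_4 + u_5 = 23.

Substitute u'_i = u_i - 1 (so u'_i >= 0). Then sum u'_i = 23 - 5 = 18.
Stars and bars: C(18+5-1, 5-1) = C(22,4).

Final answer: C(22,4) = 7315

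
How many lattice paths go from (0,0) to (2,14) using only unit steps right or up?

Each path has 2 right steps and 14 up steps in some order (16 steps total).
Choose which 14 of the 16 steps are up: C(16,14).

Final answer: C(16,14) = 120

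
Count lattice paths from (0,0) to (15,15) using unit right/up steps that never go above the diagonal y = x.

Total monotonic paths to (15,15): C(30,15) = 155117520.
Paths that cross above y=x (reflection bijection): C(30,16) = 145422675.
Valid Dyck paths: 155117520 - 145422675.
(Equivalently, C_{15} = C(30,15)/16 = 155117520/16.)

Final answer: C_{15} = 9694845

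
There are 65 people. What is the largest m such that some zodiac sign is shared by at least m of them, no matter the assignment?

There are 12 possible values for zodiac sign. With 65 people and 12 categories, by pigeonhole: ceiling(65/12).

Final answer: 6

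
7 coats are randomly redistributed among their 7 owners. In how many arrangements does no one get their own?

Use the recurrence D(n) = (n-1)(D(n-1) + D(n-2)) with D(0)=1, D(1)=0.
D(2) = 1 x (0 + 1) = 1
D(3) = 2 x (1 + 0) = 2
D(4) = 3 x (2 + 1) = 9
D(5) = 4 x (9 + 2) = 44
D(6) = 5 x (44 + 9) = 265
D(7) = 6 x (D(6) + D(5)) = 6 x (265 + 44)

Final answer: D(7) = 1854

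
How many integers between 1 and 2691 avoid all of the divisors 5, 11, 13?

|div by 5|=538, |div by 11|=244, |div by 13|=207.
|div by 5&11|=48, |div by 5&13|=41, |div by 11&13|=18, |div by all|=3.
By inclusion-exclusion, divisible by at least one: 538+244+207-48-41-18+3 = 885.
Not divisible by any: 2691 - 885.

Final answer: 1806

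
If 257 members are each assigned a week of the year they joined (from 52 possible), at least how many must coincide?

There are 52 possible values for week of the year they joined. With 257 members and 52 categories, by pigeonhole: ceiling(257/52).

Final answer: 5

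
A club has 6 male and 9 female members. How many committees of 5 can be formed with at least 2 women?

Sum over valid woman counts:
C(9,2)C(6,3) = 720
C(9,3)C(6,2) = 1260
C(9,4)C(6,1) = 756
C(9,5)C(6,0) = 126
Total: 720 + 1260 + 756 + 126.

Final answer: 2862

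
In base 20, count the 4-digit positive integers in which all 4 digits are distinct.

First digit: 19 (nonzero). Second: 19 (not first). Third: 18, etc.
Total: 19 x 19 x 18 x 17.

Final answer: 110466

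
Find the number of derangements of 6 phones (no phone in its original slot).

Derangements satisfy D(n) = (n-1)(D(n-1) + D(n-2)), starting from D(0)=1, D(1)=0.
D(2) = 1 x (0 + 1) = 1
D(3) = 2 x (1 + 0) = 2
D(4) = 3 x (2 + 1) = 9
D(5) = 4 x (9 + 2) = 44
D(6) = 5 x (D(5) + D(4)) = 5 x (44 + 9)

Final answer: D(6) = 265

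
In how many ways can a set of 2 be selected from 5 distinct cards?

C(5,2) = 5!/(2! x (5-2)!).

Final answer: C(5,2) = 10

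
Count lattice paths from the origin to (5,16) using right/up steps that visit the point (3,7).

Paths (0,0)->(3,7): C(10,7) = 120.
Paths (3,7)->(5,16): C(11,9) = 55.
By multiplication principle: 120 x 55.

Final answer: 6600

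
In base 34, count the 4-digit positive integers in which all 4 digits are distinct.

The leading digit has 33 choices (anything but zero); the next has 33 (anything but the first), then 32, and so on, one fewer each time.
Total: 33 x 33 x 32 x 31.

Final answer: 1080288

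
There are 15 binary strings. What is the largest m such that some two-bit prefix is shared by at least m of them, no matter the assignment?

There are 4 possible values for two-bit prefix. With 15 binary strings and 4 categories, by pigeonhole: ceiling(15/4).

Final answer: 4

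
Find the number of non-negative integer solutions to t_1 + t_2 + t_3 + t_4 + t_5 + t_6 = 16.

Stars and bars with 16 stars and 5 bars:
C(16+6-1, 6-1) = C(21,5).

Final answer: C(21,5) = 20349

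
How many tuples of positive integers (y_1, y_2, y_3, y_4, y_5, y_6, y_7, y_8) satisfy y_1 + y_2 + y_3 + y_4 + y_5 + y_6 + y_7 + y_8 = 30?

Substitute y'_i = y_i - 1 (so y'_i >= 0). Then sum y'_i = 30 - 8 = 22.
Stars and bars: C(22+8-1, 8-1) = C(29,7).

Final answer: C(29,7) = 1560780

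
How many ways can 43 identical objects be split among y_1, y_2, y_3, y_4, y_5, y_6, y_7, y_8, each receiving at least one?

Substitute y'_i = y_i - 1 (so y'_i >= 0). Then sum y'_i = 43 - 8 = 35.
Stars and bars: C(35+8-1, 8-1) = C(42,7).

Final answer: C(42,7) = 26978328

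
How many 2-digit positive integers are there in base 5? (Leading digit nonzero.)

These are the integers in [5^1, 5^2), so the count is 5^2 - 5^1 = 4 x 5^1.

Final answer: 20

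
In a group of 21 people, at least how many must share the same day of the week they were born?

There are 7 possible values for day of the week they were born. With 21 people and 7 categories, by pigeonhole: ceiling(21/7).

Final answer: 3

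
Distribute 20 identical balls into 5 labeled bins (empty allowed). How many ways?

Stars and bars: C(n+k-1, k-1) = C(24,4).

Final answer: C(24,4) = 10626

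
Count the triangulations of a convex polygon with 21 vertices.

This is a standard Catalan-number count: the answer is C_n. Here n = 21 - 2 = 19.
C_n = C(2n,n)/(n+1), so C_{19} = C(38,19)/20 = 35345263800/20.

Final answer: C_{19} = 1767263190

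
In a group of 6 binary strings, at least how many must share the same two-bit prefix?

There are 4 possible values for two-bit prefix. With 6 binary strings and 4 categories, by pigeonhole: ceiling(6/4).

Final answer: 2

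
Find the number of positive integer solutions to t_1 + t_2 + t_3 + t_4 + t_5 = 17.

Substitute t'_i = t_i - 1 (so t'_i >= 0). Then sum t'_i = 17 - 5 = 12.
Stars and bars: C(12+5-1, 5-1) = C(16,4).

Final answer: C(16,4) = 1820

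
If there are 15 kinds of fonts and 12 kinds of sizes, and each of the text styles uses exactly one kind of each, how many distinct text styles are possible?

By the multiplication principle: 15 x 12.

Final answer: 180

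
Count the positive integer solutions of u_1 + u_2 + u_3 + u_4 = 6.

Substitute u'_i = u_i - 1 (so u'_i >= 0). Then sum u'_i = 6 - 4 = 2.
Stars and bars: C(2+4-1, 4-1) = C(5,3).

Final answer: C(5,3) = 10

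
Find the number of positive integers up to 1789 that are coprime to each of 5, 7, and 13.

|div by 5|=357, |div by 7|=255, |div by 13|=137.
|div by 5&7|=51, |div by 5&13|=27, |div by 7&13|=19, |div by all|=3.
By inclusion-exclusion, divisible by at least one: 357+255+137-51-27-19+3 = 655.
Not divisible by any: 1789 - 655.

Final answer: 1134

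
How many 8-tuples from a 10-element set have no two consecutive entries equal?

Let g(n) count such strings. g(1) = 10, and each valid string of length n-1 extends in 9 ways (any symbol but the last), so g(n) = 9 g(n-1).
Total: g(8) = 10 x 9^7.

Final answer: 10 x 9^{7} = 47829690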